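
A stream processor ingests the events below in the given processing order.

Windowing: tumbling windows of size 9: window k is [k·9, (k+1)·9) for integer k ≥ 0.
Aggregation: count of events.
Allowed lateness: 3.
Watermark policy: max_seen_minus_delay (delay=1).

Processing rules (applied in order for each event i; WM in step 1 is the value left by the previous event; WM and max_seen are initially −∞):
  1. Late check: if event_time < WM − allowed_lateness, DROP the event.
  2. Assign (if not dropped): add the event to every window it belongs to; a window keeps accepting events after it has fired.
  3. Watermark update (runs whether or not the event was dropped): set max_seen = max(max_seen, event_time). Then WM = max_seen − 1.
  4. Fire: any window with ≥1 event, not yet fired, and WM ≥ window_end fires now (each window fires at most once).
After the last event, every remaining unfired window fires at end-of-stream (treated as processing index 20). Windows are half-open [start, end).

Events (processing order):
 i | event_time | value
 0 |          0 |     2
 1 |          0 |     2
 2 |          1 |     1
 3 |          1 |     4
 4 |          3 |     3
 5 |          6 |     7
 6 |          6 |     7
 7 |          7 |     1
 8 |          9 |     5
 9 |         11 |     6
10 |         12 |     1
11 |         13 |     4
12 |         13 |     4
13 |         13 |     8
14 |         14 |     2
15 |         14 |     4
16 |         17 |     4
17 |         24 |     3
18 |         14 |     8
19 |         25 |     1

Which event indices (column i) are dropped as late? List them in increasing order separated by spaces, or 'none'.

18

i=0 t=0 v=2: → [0,9); WM=-1
i=1 t=0 v=2: → [0,9); WM=-1
i=2 t=1 v=1: → [0,9); WM=0
i=3 t=1 v=4: → [0,9); WM=0
i=4 t=3 v=3: → [0,9); WM=2
i=5 t=6 v=7: → [0,9); WM=5
i=6 t=6 v=7: → [0,9); WM=5
i=7 t=7 v=1: → [0,9); WM=6
i=8 t=9 v=5: → [9,18); WM=8
i=9 t=11 v=6: → [9,18); WM=10; [0,9) fires=8
i=10 t=12 v=1: → [9,18); WM=11
i=11 t=13 v=4: → [9,18); WM=12
i=12 t=13 v=4: → [9,18); WM=12
i=13 t=13 v=8: → [9,18); WM=12
i=14 t=14 v=2: → [9,18); WM=13
i=15 t=14 v=4: → [9,18); WM=13
i=16 t=17 v=4: → [9,18); WM=16
i=17 t=24 v=3: → [18,27); WM=23; [9,18) fires=9
i=18 t=14 v=8: DROP (t<23-3); WM=23
i=19 t=25 v=1: → [18,27); WM=24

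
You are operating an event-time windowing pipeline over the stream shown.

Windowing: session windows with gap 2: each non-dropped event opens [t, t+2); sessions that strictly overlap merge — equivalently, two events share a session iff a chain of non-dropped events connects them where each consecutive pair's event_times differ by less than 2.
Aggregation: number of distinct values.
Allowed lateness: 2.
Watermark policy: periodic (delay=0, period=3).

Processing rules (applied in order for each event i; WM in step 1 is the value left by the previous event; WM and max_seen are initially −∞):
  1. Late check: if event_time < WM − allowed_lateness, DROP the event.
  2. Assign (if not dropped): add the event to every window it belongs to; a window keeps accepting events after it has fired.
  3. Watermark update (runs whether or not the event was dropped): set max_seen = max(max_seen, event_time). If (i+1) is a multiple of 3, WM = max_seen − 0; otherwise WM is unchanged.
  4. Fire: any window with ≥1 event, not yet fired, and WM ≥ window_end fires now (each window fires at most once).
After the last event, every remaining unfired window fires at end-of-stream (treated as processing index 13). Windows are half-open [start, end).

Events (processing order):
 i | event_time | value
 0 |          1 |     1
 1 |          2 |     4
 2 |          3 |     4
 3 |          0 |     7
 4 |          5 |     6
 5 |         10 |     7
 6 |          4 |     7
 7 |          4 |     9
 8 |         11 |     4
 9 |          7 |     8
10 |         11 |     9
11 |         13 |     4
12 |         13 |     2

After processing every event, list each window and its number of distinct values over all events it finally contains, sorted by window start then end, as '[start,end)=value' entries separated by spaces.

i=0 t=1 v=1: → [1,3); WM=−∞
i=1 t=2 v=4: → [1,4); WM=−∞
i=2 t=3 v=4: → [1,5); WM=3
i=3 t=0 v=7: DROP (t<3-2); WM=3
i=4 t=5 v=6: → [5,7); WM=3
i=5 t=10 v=7: → [10,12); WM=10
i=6 t=4 v=7: DROP (t<10-2); WM=10
i=7 t=4 v=9: DROP (t<10-2); WM=10
i=8 t=11 v=4: → [10,13); WM=11
i=9 t=7 v=8: DROP (t<11-2); WM=11
i=10 t=11 v=9: → [10,13); WM=11
i=11 t=13 v=4: → [13,15); WM=13
i=12 t=13 v=2: → [13,15); WM=13

[1,5)=2 [5,7)=1 [10,13)=3 [13,15)=2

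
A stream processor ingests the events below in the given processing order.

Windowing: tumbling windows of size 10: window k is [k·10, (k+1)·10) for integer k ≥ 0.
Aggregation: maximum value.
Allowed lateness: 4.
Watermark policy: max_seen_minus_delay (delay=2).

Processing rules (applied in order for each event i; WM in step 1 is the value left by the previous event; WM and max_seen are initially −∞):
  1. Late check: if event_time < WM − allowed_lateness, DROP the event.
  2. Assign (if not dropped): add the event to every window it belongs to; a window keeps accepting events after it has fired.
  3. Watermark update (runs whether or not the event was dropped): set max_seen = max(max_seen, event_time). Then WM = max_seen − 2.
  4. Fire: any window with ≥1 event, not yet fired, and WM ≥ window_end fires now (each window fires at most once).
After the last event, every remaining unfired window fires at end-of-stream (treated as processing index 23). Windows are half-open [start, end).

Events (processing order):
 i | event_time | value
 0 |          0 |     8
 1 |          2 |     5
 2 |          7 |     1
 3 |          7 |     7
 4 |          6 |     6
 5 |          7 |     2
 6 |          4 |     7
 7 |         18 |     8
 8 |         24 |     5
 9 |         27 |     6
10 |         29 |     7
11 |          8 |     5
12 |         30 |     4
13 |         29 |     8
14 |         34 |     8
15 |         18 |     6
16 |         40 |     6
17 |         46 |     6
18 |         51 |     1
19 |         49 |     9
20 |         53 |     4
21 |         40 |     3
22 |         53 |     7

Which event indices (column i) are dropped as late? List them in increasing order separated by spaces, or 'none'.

11 15 21

i=0 t=0 v=8: → [0,10); WM=-2
i=1 t=2 v=5: → [0,10); WM=0
i=2 t=7 v=1: → [0,10); WM=5
i=3 t=7 v=7: → [0,10); WM=5
i=4 t=6 v=6: → [0,10); WM=5
i=5 t=7 v=2: → [0,10); WM=5
i=6 t=4 v=7: → [0,10); WM=5
i=7 t=18 v=8: → [10,20); WM=16; [0,10) fires=8
i=8 t=24 v=5: → [20,30); WM=22; [10,20) fires=8
i=9 t=27 v=6: → [20,30); WM=25
i=10 t=29 v=7: → [20,30); WM=27
i=11 t=8 v=5: DROP (t<27-4); WM=27
i=12 t=30 v=4: → [30,40); WM=28
i=13 t=29 v=8: → [20,30); WM=28
i=14 t=34 v=8: → [30,40); WM=32; [20,30) fires=8
i=15 t=18 v=6: DROP (t<32-4); WM=32
i=16 t=40 v=6: → [40,50); WM=38
i=17 t=46 v=6: → [40,50); WM=44; [30,40) fires=8
i=18 t=51 v=1: → [50,60); WM=49
i=19 t=49 v=9: → [40,50); WM=49
i=20 t=53 v=4: → [50,60); WM=51; [40,50) fires=9
i=21 t=40 v=3: DROP (t<51-4); WM=51
i=22 t=53 v=7: → [50,60); WM=51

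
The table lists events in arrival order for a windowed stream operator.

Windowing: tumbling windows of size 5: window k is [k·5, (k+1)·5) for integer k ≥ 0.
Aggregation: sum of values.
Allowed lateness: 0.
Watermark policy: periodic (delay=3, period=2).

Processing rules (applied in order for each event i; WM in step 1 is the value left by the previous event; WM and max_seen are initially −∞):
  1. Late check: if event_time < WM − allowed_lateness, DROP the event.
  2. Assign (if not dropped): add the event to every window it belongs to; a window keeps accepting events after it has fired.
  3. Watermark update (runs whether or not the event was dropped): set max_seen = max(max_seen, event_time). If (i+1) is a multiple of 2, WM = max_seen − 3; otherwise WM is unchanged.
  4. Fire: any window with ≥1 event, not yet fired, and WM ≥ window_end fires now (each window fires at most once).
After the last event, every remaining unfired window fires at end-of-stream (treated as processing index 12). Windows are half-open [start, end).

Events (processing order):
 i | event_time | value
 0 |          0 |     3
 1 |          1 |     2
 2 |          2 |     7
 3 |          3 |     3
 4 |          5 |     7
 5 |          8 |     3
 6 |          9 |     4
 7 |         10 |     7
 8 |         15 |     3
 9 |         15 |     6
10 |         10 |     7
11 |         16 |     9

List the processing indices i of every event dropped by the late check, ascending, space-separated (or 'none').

i=0 t=0 v=3: → [0,5); WM=−∞
i=1 t=1 v=2: → [0,5); WM=-2
i=2 t=2 v=7: → [0,5); WM=-2
i=3 t=3 v=3: → [0,5); WM=0
i=4 t=5 v=7: → [5,10); WM=0
i=5 t=8 v=3: → [5,10); WM=5; [0,5) fires=15
i=6 t=9 v=4: → [5,10); WM=5
i=7 t=10 v=7: → [10,15); WM=7
i=8 t=15 v=3: → [15,20); WM=7
i=9 t=15 v=6: → [15,20); WM=12; [5,10) fires=14
i=10 t=10 v=7: DROP (t<12-0); WM=12
i=11 t=16 v=9: → [15,20); WM=13

10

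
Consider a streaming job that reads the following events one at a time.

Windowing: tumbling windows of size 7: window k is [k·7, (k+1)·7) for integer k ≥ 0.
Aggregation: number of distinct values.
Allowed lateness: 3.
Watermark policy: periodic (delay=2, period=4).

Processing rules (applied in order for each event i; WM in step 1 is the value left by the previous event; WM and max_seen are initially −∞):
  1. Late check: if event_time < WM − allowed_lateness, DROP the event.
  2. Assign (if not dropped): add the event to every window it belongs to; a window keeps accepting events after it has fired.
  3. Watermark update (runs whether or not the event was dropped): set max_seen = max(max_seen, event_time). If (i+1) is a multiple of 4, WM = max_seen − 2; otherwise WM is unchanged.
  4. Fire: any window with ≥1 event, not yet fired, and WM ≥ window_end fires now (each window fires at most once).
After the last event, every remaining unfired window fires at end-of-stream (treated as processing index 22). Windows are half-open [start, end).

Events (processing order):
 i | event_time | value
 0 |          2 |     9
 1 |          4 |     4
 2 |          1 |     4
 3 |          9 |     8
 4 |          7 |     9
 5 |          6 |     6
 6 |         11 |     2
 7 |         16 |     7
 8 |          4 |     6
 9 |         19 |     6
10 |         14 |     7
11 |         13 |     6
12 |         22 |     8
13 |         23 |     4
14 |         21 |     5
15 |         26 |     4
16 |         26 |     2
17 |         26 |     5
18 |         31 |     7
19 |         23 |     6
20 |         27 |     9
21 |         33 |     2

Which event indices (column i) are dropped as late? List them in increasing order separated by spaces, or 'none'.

8

i=0 t=2 v=9: → [0,7); WM=−∞
i=1 t=4 v=4: → [0,7); WM=−∞
i=2 t=1 v=4: → [0,7); WM=−∞
i=3 t=9 v=8: → [7,14); WM=7; [0,7) fires=2
i=4 t=7 v=9: → [7,14); WM=7
i=5 t=6 v=6: → [0,7); WM=7
i=6 t=11 v=2: → [7,14); WM=7
i=7 t=16 v=7: → [14,21); WM=14; [7,14) fires=3
i=8 t=4 v=6: DROP (t<14-3); WM=14
i=9 t=19 v=6: → [14,21); WM=14
i=10 t=14 v=7: → [14,21); WM=14
i=11 t=13 v=6: → [7,14); WM=17
i=12 t=22 v=8: → [21,28); WM=17
i=13 t=23 v=4: → [21,28); WM=17
i=14 t=21 v=5: → [21,28); WM=17
i=15 t=26 v=4: → [21,28); WM=24; [14,21) fires=2
i=16 t=26 v=2: → [21,28); WM=24
i=17 t=26 v=5: → [21,28); WM=24
i=18 t=31 v=7: → [28,35); WM=24
i=19 t=23 v=6: → [21,28); WM=29; [21,28) fires=5
i=20 t=27 v=9: → [21,28); WM=29
i=21 t=33 v=2: → [28,35); WM=29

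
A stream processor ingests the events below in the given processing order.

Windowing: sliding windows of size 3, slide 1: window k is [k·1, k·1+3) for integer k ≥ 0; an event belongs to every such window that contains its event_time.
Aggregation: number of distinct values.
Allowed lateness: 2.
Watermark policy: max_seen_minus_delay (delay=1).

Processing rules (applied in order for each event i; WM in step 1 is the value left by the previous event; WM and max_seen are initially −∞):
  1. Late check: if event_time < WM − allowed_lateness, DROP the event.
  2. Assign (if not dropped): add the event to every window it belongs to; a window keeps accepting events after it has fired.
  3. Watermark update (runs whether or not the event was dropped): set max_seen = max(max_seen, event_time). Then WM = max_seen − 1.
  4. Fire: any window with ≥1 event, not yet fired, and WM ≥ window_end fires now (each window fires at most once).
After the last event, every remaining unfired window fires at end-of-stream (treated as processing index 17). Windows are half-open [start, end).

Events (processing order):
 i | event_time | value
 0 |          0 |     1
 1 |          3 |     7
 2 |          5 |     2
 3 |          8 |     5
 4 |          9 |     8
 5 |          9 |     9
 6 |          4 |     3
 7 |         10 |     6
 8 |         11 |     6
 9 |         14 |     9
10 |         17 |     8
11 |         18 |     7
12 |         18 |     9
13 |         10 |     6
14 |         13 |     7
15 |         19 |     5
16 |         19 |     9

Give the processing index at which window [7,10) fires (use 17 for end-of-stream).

8

i=0 t=0 v=1: → [0,3); WM=-1
i=1 t=3 v=7: → [3,6),[2,5),[1,4); WM=2
i=2 t=5 v=2: → [5,8),[4,7),[3,6); WM=4; [0,3) fires=1 [1,4) fires=1
i=3 t=8 v=5: → [8,11),[7,10),[6,9); WM=7; [2,5) fires=1 [3,6) fires=2 [4,7) fires=1
i=4 t=9 v=8: → [9,12),[8,11),[7,10); WM=8; [5,8) fires=1
i=5 t=9 v=9: → [9,12),[8,11),[7,10); WM=8
i=6 t=4 v=3: DROP (t<8-2); WM=8
i=7 t=10 v=6: → [10,13),[9,12),[8,11); WM=9; [6,9) fires=1
i=8 t=11 v=6: → [11,14),[10,13),[9,12); WM=10; [7,10) fires=3
i=9 t=14 v=9: → [14,17),[13,16),[12,15); WM=13; [8,11) fires=4 [9,12) fires=3 [10,13) fires=1
i=10 t=17 v=8: → [17,20),[16,19),[15,18); WM=16; [11,14) fires=1 [12,15) fires=1 [13,16) fires=1
i=11 t=18 v=7: → [18,21),[17,20),[16,19); WM=17; [14,17) fires=1
i=12 t=18 v=9: → [18,21),[17,20),[16,19); WM=17
i=13 t=10 v=6: DROP (t<17-2); WM=17
i=14 t=13 v=7: DROP (t<17-2); WM=17
i=15 t=19 v=5: → [19,22),[18,21),[17,20); WM=18; [15,18) fires=1
i=16 t=19 v=9: → [19,22),[18,21),[17,20); WM=18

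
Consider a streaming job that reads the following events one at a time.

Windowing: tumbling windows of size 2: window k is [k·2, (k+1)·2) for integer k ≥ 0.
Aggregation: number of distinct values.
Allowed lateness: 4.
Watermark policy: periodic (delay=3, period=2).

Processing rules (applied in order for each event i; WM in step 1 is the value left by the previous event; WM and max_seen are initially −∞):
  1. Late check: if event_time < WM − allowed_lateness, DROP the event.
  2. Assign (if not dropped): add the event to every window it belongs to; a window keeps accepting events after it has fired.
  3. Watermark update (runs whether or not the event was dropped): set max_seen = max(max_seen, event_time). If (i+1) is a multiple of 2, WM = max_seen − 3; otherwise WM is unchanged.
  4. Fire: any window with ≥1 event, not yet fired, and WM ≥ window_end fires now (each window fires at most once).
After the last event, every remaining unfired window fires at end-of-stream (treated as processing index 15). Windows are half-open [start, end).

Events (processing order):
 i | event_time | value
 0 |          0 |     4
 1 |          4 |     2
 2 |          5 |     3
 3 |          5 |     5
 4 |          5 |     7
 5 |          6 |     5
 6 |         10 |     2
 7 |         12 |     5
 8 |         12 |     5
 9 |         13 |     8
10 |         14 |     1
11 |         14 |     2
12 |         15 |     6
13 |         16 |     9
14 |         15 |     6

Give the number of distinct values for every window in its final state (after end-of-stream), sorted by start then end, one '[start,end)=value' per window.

i=0 t=0 v=4: → [0,2); WM=−∞
i=1 t=4 v=2: → [4,6); WM=1
i=2 t=5 v=3: → [4,6); WM=1
i=3 t=5 v=5: → [4,6); WM=2; [0,2) fires=1
i=4 t=5 v=7: → [4,6); WM=2
i=5 t=6 v=5: → [6,8); WM=3
i=6 t=10 v=2: → [10,12); WM=3
i=7 t=12 v=5: → [12,14); WM=9; [4,6) fires=4 [6,8) fires=1
i=8 t=12 v=5: → [12,14); WM=9
i=9 t=13 v=8: → [12,14); WM=10
i=10 t=14 v=1: → [14,16); WM=10
i=11 t=14 v=2: → [14,16); WM=11
i=12 t=15 v=6: → [14,16); WM=11
i=13 t=16 v=9: → [16,18); WM=13; [10,12) fires=1
i=14 t=15 v=6: → [14,16); WM=13

[0,2)=1 [4,6)=4 [6,8)=1 [10,12)=1 [12,14)=2 [14,16)=3 [16,18)=1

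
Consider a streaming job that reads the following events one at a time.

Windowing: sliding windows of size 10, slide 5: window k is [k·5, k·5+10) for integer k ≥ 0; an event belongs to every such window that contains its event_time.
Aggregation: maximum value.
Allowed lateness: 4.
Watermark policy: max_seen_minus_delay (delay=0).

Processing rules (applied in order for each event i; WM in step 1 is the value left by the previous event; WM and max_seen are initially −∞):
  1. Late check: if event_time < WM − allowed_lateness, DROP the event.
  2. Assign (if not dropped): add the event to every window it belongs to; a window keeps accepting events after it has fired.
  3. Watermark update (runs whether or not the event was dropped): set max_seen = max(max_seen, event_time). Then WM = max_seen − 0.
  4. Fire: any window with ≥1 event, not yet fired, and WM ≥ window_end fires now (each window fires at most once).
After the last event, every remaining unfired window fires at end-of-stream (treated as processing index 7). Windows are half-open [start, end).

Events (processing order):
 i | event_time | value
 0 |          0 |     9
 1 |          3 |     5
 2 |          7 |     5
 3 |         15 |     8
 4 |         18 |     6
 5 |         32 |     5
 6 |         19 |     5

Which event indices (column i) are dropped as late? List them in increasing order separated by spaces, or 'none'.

6

i=0 t=0 v=9: → [0,10); WM=0
i=1 t=3 v=5: → [0,10); WM=3
i=2 t=7 v=5: → [5,15),[0,10); WM=7
i=3 t=15 v=8: → [15,25),[10,20); WM=15; [0,10) fires=9 [5,15) fires=5
i=4 t=18 v=6: → [15,25),[10,20); WM=18
i=5 t=32 v=5: → [30,40),[25,35); WM=32; [10,20) fires=8 [15,25) fires=8
i=6 t=19 v=5: DROP (t<32-4); WM=32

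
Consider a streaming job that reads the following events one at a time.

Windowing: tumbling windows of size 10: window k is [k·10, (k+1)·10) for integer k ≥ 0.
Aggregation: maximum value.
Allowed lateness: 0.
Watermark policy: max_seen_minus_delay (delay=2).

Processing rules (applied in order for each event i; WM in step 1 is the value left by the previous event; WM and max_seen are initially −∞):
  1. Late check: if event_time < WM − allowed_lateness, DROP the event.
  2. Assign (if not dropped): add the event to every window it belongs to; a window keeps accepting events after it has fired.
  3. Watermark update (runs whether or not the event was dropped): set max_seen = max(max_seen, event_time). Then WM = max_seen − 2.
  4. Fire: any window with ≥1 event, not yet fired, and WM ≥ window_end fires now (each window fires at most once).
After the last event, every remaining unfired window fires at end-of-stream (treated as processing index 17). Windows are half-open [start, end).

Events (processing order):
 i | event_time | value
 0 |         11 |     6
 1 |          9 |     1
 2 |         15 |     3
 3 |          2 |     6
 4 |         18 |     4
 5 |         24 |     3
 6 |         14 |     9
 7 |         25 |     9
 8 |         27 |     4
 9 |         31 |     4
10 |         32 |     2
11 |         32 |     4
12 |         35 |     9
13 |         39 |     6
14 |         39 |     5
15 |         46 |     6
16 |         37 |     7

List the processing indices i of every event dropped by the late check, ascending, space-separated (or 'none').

3 6 16

i=0 t=11 v=6: → [10,20); WM=9
i=1 t=9 v=1: → [0,10); WM=9
i=2 t=15 v=3: → [10,20); WM=13; [0,10) fires=1
i=3 t=2 v=6: DROP (t<13-0); WM=13
i=4 t=18 v=4: → [10,20); WM=16
i=5 t=24 v=3: → [20,30); WM=22; [10,20) fires=6
i=6 t=14 v=9: DROP (t<22-0); WM=22
i=7 t=25 v=9: → [20,30); WM=23
i=8 t=27 v=4: → [20,30); WM=25
i=9 t=31 v=4: → [30,40); WM=29
i=10 t=32 v=2: → [30,40); WM=30; [20,30) fires=9
i=11 t=32 v=4: → [30,40); WM=30
i=12 t=35 v=9: → [30,40); WM=33
i=13 t=39 v=6: → [30,40); WM=37
i=14 t=39 v=5: → [30,40); WM=37
i=15 t=46 v=6: → [40,50); WM=44; [30,40) fires=9
i=16 t=37 v=7: DROP (t<44-0); WM=44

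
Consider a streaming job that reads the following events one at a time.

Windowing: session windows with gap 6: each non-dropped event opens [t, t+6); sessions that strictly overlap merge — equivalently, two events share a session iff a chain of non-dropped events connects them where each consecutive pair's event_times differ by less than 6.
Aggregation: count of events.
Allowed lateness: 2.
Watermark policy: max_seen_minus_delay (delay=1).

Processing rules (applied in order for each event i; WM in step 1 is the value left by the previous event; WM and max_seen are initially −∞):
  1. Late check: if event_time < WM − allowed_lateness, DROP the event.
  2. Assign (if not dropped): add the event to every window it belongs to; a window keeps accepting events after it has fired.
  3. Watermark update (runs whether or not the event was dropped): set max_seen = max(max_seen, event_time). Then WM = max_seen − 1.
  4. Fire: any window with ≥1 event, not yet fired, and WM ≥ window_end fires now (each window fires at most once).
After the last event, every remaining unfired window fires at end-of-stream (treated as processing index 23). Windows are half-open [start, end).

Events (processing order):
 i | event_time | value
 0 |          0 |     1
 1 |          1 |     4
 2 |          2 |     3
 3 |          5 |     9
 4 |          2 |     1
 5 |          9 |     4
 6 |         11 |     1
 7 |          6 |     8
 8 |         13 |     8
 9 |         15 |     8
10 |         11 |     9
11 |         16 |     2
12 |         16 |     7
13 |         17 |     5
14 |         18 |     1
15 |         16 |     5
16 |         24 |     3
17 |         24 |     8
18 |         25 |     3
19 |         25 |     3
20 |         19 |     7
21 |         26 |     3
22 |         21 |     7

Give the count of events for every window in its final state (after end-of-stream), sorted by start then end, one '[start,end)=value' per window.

i=0 t=0 v=1: → [0,6); WM=-1
i=1 t=1 v=4: → [0,7); WM=0
i=2 t=2 v=3: → [0,8); WM=1
i=3 t=5 v=9: → [0,11); WM=4
i=4 t=2 v=1: → [0,11); WM=4
i=5 t=9 v=4: → [0,15); WM=8
i=6 t=11 v=1: → [0,17); WM=10
i=7 t=6 v=8: DROP (t<10-2); WM=10
i=8 t=13 v=8: → [0,19); WM=12
i=9 t=15 v=8: → [0,21); WM=14
i=10 t=11 v=9: DROP (t<14-2); WM=14
i=11 t=16 v=2: → [0,22); WM=15
i=12 t=16 v=7: → [0,22); WM=15
i=13 t=17 v=5: → [0,23); WM=16
i=14 t=18 v=1: → [0,24); WM=17
i=15 t=16 v=5: → [0,24); WM=17
i=16 t=24 v=3: → [24,30); WM=23
i=17 t=24 v=8: → [24,30); WM=23
i=18 t=25 v=3: → [24,31); WM=24
i=19 t=25 v=3: → [24,31); WM=24
i=20 t=19 v=7: DROP (t<24-2); WM=24
i=21 t=26 v=3: → [24,32); WM=25
i=22 t=21 v=7: DROP (t<25-2); WM=25

[0,24)=14 [24,32)=5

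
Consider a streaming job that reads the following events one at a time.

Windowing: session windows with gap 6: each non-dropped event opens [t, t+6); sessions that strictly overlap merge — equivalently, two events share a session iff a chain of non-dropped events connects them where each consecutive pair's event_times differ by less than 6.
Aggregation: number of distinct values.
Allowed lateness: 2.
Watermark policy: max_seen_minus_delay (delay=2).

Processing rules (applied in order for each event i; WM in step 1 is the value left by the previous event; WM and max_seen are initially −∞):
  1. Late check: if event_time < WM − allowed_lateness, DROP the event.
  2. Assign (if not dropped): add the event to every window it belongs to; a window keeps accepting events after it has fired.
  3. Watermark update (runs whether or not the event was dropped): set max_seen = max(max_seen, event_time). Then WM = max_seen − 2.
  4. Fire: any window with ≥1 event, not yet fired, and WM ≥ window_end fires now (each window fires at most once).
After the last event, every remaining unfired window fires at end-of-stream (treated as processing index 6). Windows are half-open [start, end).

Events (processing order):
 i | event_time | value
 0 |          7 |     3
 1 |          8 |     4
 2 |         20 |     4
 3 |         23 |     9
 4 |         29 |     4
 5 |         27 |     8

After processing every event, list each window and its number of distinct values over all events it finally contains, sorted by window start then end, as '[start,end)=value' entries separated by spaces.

i=0 t=7 v=3: → [7,13); WM=5
i=1 t=8 v=4: → [7,14); WM=6
i=2 t=20 v=4: → [20,26); WM=18
i=3 t=23 v=9: → [20,29); WM=21
i=4 t=29 v=4: → [29,35); WM=27
i=5 t=27 v=8: → [20,35); WM=27

[7,14)=2 [20,35)=3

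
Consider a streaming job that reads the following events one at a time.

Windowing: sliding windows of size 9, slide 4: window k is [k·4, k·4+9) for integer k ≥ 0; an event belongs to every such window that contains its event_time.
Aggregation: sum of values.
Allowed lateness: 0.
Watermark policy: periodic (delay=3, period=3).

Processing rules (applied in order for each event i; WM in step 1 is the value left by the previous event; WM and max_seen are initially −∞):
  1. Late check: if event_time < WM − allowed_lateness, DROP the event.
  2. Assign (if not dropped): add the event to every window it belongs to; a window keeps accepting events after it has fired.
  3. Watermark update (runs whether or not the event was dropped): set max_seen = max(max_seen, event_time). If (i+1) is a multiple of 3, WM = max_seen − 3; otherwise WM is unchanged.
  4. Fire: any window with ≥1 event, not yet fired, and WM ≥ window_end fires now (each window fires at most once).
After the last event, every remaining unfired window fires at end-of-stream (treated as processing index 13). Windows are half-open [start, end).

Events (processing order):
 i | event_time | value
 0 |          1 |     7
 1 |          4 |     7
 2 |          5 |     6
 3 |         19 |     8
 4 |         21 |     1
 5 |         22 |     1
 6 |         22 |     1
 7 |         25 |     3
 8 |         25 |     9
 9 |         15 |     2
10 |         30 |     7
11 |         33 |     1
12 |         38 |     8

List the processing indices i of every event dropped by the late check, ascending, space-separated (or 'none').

i=0 t=1 v=7: → [0,9); WM=−∞
i=1 t=4 v=7: → [4,13),[0,9); WM=−∞
i=2 t=5 v=6: → [4,13),[0,9); WM=2
i=3 t=19 v=8: → [16,25),[12,21); WM=2
i=4 t=21 v=1: → [20,29),[16,25); WM=2
i=5 t=22 v=1: → [20,29),[16,25); WM=19; [0,9) fires=20 [4,13) fires=13
i=6 t=22 v=1: → [20,29),[16,25); WM=19
i=7 t=25 v=3: → [24,33),[20,29); WM=19
i=8 t=25 v=9: → [24,33),[20,29); WM=22; [12,21) fires=8
i=9 t=15 v=2: DROP (t<22-0); WM=22
i=10 t=30 v=7: → [28,37),[24,33); WM=22
i=11 t=33 v=1: → [32,41),[28,37); WM=30; [16,25) fires=11 [20,29) fires=15
i=12 t=38 v=8: → [36,45),[32,41); WM=30

9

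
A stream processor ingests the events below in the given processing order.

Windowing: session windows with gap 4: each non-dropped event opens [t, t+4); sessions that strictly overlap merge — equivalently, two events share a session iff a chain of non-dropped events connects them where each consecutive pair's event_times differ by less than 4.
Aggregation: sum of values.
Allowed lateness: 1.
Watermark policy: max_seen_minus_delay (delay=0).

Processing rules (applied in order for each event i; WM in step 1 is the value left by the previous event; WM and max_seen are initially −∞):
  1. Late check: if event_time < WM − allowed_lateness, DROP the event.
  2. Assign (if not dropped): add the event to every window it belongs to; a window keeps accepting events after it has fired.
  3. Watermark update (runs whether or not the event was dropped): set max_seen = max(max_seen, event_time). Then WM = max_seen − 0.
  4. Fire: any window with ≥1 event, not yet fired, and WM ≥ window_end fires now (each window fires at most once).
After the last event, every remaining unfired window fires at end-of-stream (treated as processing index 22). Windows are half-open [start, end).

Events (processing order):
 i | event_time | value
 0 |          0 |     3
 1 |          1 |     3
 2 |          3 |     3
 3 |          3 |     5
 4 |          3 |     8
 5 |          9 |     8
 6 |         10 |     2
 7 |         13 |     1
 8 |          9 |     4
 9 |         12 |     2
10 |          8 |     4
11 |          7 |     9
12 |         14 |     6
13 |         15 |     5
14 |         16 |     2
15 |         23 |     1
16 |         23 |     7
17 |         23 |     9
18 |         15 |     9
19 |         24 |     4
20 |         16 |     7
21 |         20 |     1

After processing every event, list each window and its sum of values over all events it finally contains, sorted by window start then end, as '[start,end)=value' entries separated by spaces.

[0,7)=22 [9,20)=26 [23,28)=21

i=0 t=0 v=3: → [0,4); WM=0
i=1 t=1 v=3: → [0,5); WM=1
i=2 t=3 v=3: → [0,7); WM=3
i=3 t=3 v=5: → [0,7); WM=3
i=4 t=3 v=8: → [0,7); WM=3
i=5 t=9 v=8: → [9,13); WM=9
i=6 t=10 v=2: → [9,14); WM=10
i=7 t=13 v=1: → [9,17); WM=13
i=8 t=9 v=4: DROP (t<13-1); WM=13
i=9 t=12 v=2: → [9,17); WM=13
i=10 t=8 v=4: DROP (t<13-1); WM=13
i=11 t=7 v=9: DROP (t<13-1); WM=13
i=12 t=14 v=6: → [9,18); WM=14
i=13 t=15 v=5: → [9,19); WM=15
i=14 t=16 v=2: → [9,20); WM=16
i=15 t=23 v=1: → [23,27); WM=23
i=16 t=23 v=7: → [23,27); WM=23
i=17 t=23 v=9: → [23,27); WM=23
i=18 t=15 v=9: DROP (t<23-1); WM=23
i=19 t=24 v=4: → [23,28); WM=24
i=20 t=16 v=7: DROP (t<24-1); WM=24
i=21 t=20 v=1: DROP (t<24-1); WM=24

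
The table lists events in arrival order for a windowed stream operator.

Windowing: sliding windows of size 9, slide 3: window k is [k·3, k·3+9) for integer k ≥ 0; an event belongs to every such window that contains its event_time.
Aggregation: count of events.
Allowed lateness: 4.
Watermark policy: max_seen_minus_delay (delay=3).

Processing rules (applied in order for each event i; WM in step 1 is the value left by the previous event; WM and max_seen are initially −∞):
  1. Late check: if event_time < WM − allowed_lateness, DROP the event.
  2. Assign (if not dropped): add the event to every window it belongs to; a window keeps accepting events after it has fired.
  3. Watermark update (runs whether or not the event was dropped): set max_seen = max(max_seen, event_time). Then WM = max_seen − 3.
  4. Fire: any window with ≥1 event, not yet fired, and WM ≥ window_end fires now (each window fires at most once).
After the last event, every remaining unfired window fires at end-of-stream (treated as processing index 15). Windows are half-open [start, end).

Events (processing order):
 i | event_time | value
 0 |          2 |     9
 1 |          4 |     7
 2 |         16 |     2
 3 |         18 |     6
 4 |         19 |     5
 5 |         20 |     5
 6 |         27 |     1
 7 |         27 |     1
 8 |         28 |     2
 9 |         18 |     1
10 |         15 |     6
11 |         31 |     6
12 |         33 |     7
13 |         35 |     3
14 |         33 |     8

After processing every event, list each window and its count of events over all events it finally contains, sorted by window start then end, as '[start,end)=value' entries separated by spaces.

i=0 t=2 v=9: → [0,9); WM=-1
i=1 t=4 v=7: → [3,12),[0,9); WM=1
i=2 t=16 v=2: → [15,24),[12,21),[9,18); WM=13; [0,9) fires=2 [3,12) fires=1
i=3 t=18 v=6: → [18,27),[15,24),[12,21); WM=15
i=4 t=19 v=5: → [18,27),[15,24),[12,21); WM=16
i=5 t=20 v=5: → [18,27),[15,24),[12,21); WM=17
i=6 t=27 v=1: → [27,36),[24,33),[21,30); WM=24; [9,18) fires=1 [12,21) fires=4 [15,24) fires=4
i=7 t=27 v=1: → [27,36),[24,33),[21,30); WM=24
i=8 t=28 v=2: → [27,36),[24,33),[21,30); WM=25
i=9 t=18 v=1: DROP (t<25-4); WM=25
i=10 t=15 v=6: DROP (t<25-4); WM=25
i=11 t=31 v=6: → [30,39),[27,36),[24,33); WM=28; [18,27) fires=3
i=12 t=33 v=7: → [33,42),[30,39),[27,36); WM=30; [21,30) fires=3
i=13 t=35 v=3: → [33,42),[30,39),[27,36); WM=32
i=14 t=33 v=8: → [33,42),[30,39),[27,36); WM=32

[0,9)=2 [3,12)=1 [9,18)=1 [12,21)=4 [15,24)=4 [18,27)=3 [21,30)=3 [24,33)=4 [27,36)=7 [30,39)=4 [33,42)=3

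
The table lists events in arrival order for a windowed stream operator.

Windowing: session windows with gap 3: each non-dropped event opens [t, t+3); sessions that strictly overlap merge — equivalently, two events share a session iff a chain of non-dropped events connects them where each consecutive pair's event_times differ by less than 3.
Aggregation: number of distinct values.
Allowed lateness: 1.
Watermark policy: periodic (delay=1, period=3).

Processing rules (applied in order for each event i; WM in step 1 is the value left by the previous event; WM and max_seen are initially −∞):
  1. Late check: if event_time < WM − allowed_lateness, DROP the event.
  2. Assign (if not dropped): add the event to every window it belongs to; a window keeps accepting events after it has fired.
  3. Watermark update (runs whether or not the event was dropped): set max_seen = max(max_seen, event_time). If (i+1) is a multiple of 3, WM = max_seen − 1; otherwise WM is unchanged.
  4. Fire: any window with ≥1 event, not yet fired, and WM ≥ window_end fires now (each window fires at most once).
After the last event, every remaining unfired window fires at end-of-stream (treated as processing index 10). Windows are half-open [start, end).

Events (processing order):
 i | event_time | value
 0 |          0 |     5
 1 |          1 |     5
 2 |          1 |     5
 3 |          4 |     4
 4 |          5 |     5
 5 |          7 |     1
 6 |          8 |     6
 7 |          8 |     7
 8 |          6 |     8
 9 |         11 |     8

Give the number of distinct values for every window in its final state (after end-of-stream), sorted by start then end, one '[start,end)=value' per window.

i=0 t=0 v=5: → [0,3); WM=−∞
i=1 t=1 v=5: → [0,4); WM=−∞
i=2 t=1 v=5: → [0,4); WM=0
i=3 t=4 v=4: → [4,7); WM=0
i=4 t=5 v=5: → [4,8); WM=0
i=5 t=7 v=1: → [4,10); WM=6
i=6 t=8 v=6: → [4,11); WM=6
i=7 t=8 v=7: → [4,11); WM=6
i=8 t=6 v=8: → [4,11); WM=7
i=9 t=11 v=8: → [11,14); WM=7

[0,4)=1 [4,11)=6 [11,14)=1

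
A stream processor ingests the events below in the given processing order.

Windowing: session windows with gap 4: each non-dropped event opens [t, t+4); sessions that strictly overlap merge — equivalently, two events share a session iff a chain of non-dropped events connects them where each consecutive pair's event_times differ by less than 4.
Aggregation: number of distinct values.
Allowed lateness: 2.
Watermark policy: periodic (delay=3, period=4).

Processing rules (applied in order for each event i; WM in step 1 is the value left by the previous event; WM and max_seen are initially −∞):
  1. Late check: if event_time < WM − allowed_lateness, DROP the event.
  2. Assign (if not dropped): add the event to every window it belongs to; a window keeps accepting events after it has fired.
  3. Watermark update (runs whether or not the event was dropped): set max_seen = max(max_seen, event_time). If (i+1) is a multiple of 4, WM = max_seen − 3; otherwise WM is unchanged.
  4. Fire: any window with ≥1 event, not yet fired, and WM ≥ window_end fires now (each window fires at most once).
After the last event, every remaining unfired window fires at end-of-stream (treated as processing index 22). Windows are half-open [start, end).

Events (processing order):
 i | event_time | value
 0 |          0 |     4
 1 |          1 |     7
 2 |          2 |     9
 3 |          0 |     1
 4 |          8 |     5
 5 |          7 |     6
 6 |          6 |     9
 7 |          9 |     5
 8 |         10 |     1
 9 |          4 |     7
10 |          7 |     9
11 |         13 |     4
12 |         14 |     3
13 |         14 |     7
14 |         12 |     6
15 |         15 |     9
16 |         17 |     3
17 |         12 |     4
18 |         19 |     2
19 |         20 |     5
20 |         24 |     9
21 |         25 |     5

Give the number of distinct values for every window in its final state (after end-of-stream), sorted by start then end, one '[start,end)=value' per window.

[0,24)=8 [24,29)=2

i=0 t=0 v=4: → [0,4); WM=−∞
i=1 t=1 v=7: → [0,5); WM=−∞
i=2 t=2 v=9: → [0,6); WM=−∞
i=3 t=0 v=1: → [0,6); WM=-1
i=4 t=8 v=5: → [8,12); WM=-1
i=5 t=7 v=6: → [7,12); WM=-1
i=6 t=6 v=9: → [6,12); WM=-1
i=7 t=9 v=5: → [6,13); WM=6
i=8 t=10 v=1: → [6,14); WM=6
i=9 t=4 v=7: → [0,14); WM=6
i=10 t=7 v=9: → [0,14); WM=6
i=11 t=13 v=4: → [0,17); WM=10
i=12 t=14 v=3: → [0,18); WM=10
i=13 t=14 v=7: → [0,18); WM=10
i=14 t=12 v=6: → [0,18); WM=10
i=15 t=15 v=9: → [0,19); WM=12
i=16 t=17 v=3: → [0,21); WM=12
i=17 t=12 v=4: → [0,21); WM=12
i=18 t=19 v=2: → [0,23); WM=12
i=19 t=20 v=5: → [0,24); WM=17
i=20 t=24 v=9: → [24,28); WM=17
i=21 t=25 v=5: → [24,29); WM=17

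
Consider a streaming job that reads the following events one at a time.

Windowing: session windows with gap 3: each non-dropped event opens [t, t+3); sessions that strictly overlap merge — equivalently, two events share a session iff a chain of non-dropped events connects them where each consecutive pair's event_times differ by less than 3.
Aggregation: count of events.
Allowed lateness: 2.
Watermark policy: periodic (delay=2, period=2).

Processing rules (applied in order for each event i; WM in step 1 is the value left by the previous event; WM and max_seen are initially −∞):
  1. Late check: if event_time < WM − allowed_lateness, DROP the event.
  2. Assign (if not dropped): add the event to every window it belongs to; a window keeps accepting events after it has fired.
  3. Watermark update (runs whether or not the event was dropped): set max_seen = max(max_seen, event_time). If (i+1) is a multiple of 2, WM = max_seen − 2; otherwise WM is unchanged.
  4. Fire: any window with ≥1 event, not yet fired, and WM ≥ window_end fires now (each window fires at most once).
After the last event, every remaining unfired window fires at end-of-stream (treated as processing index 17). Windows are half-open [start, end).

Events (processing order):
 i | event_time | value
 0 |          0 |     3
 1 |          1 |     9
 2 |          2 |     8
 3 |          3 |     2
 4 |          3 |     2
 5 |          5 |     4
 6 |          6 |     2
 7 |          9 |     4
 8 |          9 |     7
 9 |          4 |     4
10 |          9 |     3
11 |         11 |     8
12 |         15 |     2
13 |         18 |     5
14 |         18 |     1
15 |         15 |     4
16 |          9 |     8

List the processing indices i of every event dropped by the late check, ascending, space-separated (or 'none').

9 16

i=0 t=0 v=3: → [0,3); WM=−∞
i=1 t=1 v=9: → [0,4); WM=-1
i=2 t=2 v=8: → [0,5); WM=-1
i=3 t=3 v=2: → [0,6); WM=1
i=4 t=3 v=2: → [0,6); WM=1
i=5 t=5 v=4: → [0,8); WM=3
i=6 t=6 v=2: → [0,9); WM=3
i=7 t=9 v=4: → [9,12); WM=7
i=8 t=9 v=7: → [9,12); WM=7
i=9 t=4 v=4: DROP (t<7-2); WM=7
i=10 t=9 v=3: → [9,12); WM=7
i=11 t=11 v=8: → [9,14); WM=9
i=12 t=15 v=2: → [15,18); WM=9
i=13 t=18 v=5: → [18,21); WM=16
i=14 t=18 v=1: → [18,21); WM=16
i=15 t=15 v=4: → [15,18); WM=16
i=16 t=9 v=8: DROP (t<16-2); WM=16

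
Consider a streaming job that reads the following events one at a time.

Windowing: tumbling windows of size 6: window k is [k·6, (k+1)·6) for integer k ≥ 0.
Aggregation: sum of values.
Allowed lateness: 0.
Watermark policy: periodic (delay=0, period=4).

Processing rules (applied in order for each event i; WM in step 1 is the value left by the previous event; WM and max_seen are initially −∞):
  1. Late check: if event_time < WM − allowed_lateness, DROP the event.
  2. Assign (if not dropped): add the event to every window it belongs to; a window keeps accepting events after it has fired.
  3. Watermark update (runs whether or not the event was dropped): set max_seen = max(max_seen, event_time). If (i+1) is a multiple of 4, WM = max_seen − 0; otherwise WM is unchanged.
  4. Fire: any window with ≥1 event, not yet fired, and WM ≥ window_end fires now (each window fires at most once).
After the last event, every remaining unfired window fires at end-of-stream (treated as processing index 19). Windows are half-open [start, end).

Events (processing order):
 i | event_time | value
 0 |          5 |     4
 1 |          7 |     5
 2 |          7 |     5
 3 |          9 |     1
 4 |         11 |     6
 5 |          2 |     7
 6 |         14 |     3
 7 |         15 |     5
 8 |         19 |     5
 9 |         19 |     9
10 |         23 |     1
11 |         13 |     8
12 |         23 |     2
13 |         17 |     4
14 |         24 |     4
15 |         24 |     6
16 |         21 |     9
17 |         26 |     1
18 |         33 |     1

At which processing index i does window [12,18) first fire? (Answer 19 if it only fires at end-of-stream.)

11

i=0 t=5 v=4: → [0,6); WM=−∞
i=1 t=7 v=5: → [6,12); WM=−∞
i=2 t=7 v=5: → [6,12); WM=−∞
i=3 t=9 v=1: → [6,12); WM=9; [0,6) fires=4
i=4 t=11 v=6: → [6,12); WM=9
i=5 t=2 v=7: DROP (t<9-0); WM=9
i=6 t=14 v=3: → [12,18); WM=9
i=7 t=15 v=5: → [12,18); WM=15; [6,12) fires=17
i=8 t=19 v=5: → [18,24); WM=15
i=9 t=19 v=9: → [18,24); WM=15
i=10 t=23 v=1: → [18,24); WM=15
i=11 t=13 v=8: DROP (t<15-0); WM=23; [12,18) fires=8
i=12 t=23 v=2: → [18,24); WM=23
i=13 t=17 v=4: DROP (t<23-0); WM=23
i=14 t=24 v=4: → [24,30); WM=23
i=15 t=24 v=6: → [24,30); WM=24; [18,24) fires=17
i=16 t=21 v=9: DROP (t<24-0); WM=24
i=17 t=26 v=1: → [24,30); WM=24
i=18 t=33 v=1: → [30,36); WM=24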